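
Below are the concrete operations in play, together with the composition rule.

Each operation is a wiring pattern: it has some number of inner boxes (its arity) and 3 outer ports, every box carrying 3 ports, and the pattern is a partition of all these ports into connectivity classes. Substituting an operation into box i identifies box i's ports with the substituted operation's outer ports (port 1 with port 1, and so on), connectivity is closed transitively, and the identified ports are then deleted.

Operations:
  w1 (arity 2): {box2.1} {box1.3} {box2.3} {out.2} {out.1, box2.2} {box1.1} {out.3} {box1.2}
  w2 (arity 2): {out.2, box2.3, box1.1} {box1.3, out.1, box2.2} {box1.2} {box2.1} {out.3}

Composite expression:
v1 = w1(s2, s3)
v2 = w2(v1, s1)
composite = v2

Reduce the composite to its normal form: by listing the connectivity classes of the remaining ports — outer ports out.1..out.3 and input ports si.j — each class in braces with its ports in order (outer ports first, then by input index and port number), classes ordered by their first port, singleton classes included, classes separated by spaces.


{out.1, s1.2} {out.2, s1.3, s3.2} {out.3} {s1.1} {s2.1} {s2.2} {s2.3} {s3.1} {s3.3}


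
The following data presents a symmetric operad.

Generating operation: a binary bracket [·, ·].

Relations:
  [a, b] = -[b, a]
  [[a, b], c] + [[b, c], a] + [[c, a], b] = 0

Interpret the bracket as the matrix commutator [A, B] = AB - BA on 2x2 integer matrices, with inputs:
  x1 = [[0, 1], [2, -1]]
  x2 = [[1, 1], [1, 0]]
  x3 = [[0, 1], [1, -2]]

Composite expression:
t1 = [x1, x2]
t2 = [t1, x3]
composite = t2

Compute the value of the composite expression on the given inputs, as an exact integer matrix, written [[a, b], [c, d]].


[[-1, -2], [4, 1]]


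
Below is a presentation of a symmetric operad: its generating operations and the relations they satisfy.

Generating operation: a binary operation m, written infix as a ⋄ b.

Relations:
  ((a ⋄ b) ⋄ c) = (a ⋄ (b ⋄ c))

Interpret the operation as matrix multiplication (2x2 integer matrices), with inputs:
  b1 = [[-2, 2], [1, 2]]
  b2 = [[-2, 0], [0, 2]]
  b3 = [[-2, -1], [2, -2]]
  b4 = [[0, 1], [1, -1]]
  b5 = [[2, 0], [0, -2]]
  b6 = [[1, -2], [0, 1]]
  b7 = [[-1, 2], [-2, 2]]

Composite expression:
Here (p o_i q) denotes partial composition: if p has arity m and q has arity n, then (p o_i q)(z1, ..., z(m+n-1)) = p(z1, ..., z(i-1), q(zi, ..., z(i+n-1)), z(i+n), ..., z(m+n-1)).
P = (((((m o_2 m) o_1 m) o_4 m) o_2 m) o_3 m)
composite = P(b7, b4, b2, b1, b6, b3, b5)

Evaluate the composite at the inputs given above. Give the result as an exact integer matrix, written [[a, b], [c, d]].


[[-104, -92], [-96, -96]]

(b2 ⋄ b1) = [[4, -4], [2, 4]]
(b4 ⋄ (b2 ⋄ b1)) = [[2, 4], [2, -8]]
(b7 ⋄ (b4 ⋄ (b2 ⋄ b1))) = [[2, -20], [0, -24]]
(b3 ⋄ b5) = [[-4, 2], [4, 4]]
(b6 ⋄ (b3 ⋄ b5)) = [[-12, -6], [4, 4]]
((b7 ⋄ (b4 ⋄ (b2 ⋄ b1))) ⋄ (b6 ⋄ (b3 ⋄ b5))) = [[-104, -92], [-96, -96]]


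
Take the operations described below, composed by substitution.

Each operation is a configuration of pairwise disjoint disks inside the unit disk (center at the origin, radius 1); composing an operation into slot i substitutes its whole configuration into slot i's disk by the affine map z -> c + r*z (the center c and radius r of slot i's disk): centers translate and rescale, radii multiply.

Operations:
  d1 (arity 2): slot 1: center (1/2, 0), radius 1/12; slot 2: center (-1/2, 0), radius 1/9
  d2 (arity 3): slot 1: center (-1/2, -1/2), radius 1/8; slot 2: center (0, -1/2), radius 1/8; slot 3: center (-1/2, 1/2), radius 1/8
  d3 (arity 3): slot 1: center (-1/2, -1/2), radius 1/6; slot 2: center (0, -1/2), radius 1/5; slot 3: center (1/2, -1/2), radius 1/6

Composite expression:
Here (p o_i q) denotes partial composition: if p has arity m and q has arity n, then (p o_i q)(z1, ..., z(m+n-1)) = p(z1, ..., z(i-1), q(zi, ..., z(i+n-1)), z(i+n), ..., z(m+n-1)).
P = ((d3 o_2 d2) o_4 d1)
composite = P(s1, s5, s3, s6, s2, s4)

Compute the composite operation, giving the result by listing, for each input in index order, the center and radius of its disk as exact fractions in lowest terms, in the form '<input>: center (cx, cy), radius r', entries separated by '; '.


s1: center (-1/2, -1/2), radius 1/6; s2: center (-9/80, -2/5), radius 1/360; s3: center (0, -3/5), radius 1/40; s4: center (1/2, -1/2), radius 1/6; s5: center (-1/10, -3/5), radius 1/40; s6: center (-7/80, -2/5), radius 1/480


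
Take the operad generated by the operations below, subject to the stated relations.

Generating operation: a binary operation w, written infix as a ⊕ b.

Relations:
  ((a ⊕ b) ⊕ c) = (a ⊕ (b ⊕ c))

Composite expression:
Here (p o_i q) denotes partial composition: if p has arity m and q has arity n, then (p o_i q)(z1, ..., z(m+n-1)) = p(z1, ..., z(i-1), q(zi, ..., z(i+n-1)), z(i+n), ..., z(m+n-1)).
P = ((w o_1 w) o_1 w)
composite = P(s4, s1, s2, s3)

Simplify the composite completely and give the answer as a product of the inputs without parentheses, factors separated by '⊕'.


s4 ⊕ s1 ⊕ s2 ⊕ s3

The w-tree's shape is irrelevant; the s-reading-order decides.
(s4 ⊕ s1) reduces to s4 ⊕ s1
((s4 ⊕ s1) ⊕ s2) reduces to s4 ⊕ s1 ⊕ s2
(((s4 ⊕ s1) ⊕ s2) ⊕ s3) reduces to s4 ⊕ s1 ⊕ s2 ⊕ s3


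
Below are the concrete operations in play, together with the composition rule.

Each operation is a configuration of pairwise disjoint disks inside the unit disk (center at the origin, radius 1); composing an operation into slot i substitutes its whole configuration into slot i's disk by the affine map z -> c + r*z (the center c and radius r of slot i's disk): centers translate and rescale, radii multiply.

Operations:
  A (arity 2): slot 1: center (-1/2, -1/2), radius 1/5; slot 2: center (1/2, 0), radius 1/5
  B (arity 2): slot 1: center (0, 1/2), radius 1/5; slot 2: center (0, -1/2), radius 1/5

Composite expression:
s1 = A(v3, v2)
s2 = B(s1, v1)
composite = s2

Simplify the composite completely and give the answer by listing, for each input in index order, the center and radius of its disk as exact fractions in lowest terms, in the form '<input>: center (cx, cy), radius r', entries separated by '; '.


Affine substitution under B: radii multiply and v-centers shift.
v3: after 2 affine steps, its disk has center (-1/10, 2/5), radius 1/25
v2: after 2 affine steps, its disk has center (1/10, 1/2), radius 1/25
v1: after 1 affine step, its disk has center (0, -1/2), radius 1/5

v1: center (0, -1/2), radius 1/5; v2: center (1/10, 1/2), radius 1/25; v3: center (-1/10, 2/5), radius 1/25


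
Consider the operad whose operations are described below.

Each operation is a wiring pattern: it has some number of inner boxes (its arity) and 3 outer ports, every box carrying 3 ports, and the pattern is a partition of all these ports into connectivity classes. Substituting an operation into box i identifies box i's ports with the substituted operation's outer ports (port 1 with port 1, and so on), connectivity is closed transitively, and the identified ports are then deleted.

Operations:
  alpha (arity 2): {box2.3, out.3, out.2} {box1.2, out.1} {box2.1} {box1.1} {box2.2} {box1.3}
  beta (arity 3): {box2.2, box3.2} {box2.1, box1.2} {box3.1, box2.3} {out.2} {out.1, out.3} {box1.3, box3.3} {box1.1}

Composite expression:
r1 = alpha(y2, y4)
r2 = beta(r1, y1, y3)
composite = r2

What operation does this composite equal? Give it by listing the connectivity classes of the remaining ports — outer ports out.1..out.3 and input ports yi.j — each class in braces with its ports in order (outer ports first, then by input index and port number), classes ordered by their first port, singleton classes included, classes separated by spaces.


Connectivity passes through glued beta-boundaries; trace each wire chain.
composing alpha on (y2, y4), with out.j its own outer ports: {out.1, y2.2} {out.2, out.3, y4.3} {y2.1} {y2.3} {y4.1} {y4.2}
composing beta on (y2, y4, y1, y3), with out.j its own outer ports: {out.1, out.3} {out.2} {y1.1, y3.3, y4.3} {y1.2, y3.2} {y1.3, y3.1} {y2.1} {y2.2} {y2.3} {y4.1} {y4.2}

{out.1, out.3} {out.2} {y1.1, y3.3, y4.3} {y1.2, y3.2} {y1.3, y3.1} {y2.1} {y2.2} {y2.3} {y4.1} {y4.2}


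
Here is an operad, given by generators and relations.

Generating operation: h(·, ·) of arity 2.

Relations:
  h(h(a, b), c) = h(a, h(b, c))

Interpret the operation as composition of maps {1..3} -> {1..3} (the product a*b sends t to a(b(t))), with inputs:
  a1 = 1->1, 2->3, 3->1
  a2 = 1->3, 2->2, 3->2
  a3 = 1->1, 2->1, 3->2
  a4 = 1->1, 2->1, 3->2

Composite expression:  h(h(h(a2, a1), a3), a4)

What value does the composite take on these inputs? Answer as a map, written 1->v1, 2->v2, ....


h(a2, a1) = 1->3, 2->2, 3->3
h(h(a2, a1), a3) = 1->3, 2->3, 3->2
h(h(h(a2, a1), a3), a4) = 1->3, 2->3, 3->3

1->3, 2->3, 3->3


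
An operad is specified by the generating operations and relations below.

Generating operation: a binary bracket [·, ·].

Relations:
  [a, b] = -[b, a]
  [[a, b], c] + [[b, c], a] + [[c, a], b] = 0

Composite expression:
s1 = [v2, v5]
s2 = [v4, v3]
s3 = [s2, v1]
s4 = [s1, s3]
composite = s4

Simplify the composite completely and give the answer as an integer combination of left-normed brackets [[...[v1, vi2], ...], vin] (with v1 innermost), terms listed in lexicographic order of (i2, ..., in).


Skip Jacobi rewriting: expand, keep v1-initial words, read off terms.
Composite bracket: [[v2, v5], [[v4, v3], v1]]
The bracket unfolds into 16 signed words via [a, b] = ab - ba (2^4 = 16).
Collect the words opening with v1:
  sign of v1v3v4v2v5 is -1, so it contributes -[[[[v1, v3], v4], v2], v5]
  sign of v1v3v4v5v2 is +1, so it contributes +[[[[v1, v3], v4], v5], v2]
  sign of v1v4v3v2v5 is +1, so it contributes +[[[[v1, v4], v3], v2], v5]
  sign of v1v4v3v5v2 is -1, so it contributes -[[[[v1, v4], v3], v5], v2]

-[[[[v1, v3], v4], v2], v5] + [[[[v1, v3], v4], v5], v2] + [[[[v1, v4], v3], v2], v5] - [[[[v1, v4], v3], v5], v2]


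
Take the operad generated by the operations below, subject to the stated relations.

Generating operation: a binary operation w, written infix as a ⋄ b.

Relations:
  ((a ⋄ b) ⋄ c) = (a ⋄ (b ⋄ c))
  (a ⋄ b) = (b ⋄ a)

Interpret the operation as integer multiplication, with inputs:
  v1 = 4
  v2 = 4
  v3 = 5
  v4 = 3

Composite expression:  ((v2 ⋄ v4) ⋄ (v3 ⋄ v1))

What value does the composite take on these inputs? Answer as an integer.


(v2 ⋄ v4) = 12
(v3 ⋄ v1) = 20
((v2 ⋄ v4) ⋄ (v3 ⋄ v1)) = 240

240


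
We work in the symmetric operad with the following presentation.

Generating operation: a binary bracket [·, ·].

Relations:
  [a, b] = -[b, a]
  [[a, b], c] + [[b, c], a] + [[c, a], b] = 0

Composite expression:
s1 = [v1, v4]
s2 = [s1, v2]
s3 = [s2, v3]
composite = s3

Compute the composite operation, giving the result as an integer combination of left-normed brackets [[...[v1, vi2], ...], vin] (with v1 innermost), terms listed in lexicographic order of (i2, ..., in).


[[[v1, v4], v2], v3]

In the tensor algebra, words opening v1 carry the v1-anchored form.
Composite bracket: [[[v1, v4], v2], v3]
Under [a, b] = ab - ba we get 8 signed associative words (2^3 = 8).
Collect the words opening with v1:
  word v1v4v2v3 has sign +1, contributing +[[[v1, v4], v2], v3]


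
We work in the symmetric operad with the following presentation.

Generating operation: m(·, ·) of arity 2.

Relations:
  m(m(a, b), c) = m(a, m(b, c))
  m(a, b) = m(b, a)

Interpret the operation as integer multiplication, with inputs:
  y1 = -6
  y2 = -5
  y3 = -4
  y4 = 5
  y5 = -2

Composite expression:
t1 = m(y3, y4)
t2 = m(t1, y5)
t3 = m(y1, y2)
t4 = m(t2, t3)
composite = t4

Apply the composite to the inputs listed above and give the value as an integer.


1200

m(y3, y4) = -20
m(m(y3, y4), y5) = 40
m(y1, y2) = 30
m(m(m(y3, y4), y5), m(y1, y2)) = 1200


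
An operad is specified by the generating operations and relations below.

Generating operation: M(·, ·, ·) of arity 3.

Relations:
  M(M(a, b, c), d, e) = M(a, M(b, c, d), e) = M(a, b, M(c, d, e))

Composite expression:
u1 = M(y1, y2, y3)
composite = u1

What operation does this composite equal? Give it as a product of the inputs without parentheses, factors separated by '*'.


Associativity of M dissolves the nesting; only the y-input order survives.
M(y1, y2, y3) flattens to y1 * y2 * y3

y1 * y2 * y3


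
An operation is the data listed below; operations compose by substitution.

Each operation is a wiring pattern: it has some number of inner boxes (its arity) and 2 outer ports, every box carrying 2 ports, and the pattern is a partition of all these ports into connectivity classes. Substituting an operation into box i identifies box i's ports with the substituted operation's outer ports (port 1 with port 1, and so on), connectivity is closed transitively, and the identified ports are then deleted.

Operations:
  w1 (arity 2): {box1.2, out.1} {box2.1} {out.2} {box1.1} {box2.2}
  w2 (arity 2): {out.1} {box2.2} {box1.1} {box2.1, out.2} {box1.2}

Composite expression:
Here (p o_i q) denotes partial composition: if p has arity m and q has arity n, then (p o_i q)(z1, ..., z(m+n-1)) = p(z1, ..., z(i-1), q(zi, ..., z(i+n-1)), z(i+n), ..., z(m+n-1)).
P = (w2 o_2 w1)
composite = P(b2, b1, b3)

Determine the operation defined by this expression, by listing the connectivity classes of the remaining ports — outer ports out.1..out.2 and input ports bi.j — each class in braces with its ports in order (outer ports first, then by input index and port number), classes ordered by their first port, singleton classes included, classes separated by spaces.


Connectivity passes through glued w2-boundaries; trace each wire chain.
composing w1 on (b1, b3), with out.j its own outer ports: {out.1, b1.2} {out.2} {b1.1} {b3.1} {b3.2}
composing w2 on (b2, b1, b3), with out.j its own outer ports: {out.1} {out.2, b1.2} {b1.1} {b2.1} {b2.2} {b3.1} {b3.2}

{out.1} {out.2, b1.2} {b1.1} {b2.1} {b2.2} {b3.1} {b3.2}


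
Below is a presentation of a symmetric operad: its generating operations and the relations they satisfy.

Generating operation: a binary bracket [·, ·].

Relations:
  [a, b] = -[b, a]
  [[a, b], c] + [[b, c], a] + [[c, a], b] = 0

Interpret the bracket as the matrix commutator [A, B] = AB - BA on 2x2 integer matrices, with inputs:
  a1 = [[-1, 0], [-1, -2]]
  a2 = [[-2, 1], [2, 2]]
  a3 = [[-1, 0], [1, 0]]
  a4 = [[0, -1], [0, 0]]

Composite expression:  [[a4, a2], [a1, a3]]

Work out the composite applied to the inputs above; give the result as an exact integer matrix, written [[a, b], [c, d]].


[a4, a2] = [[-2, -4], [0, 2]]
[a1, a3] = [[0, 0], [0, 0]]
[[a4, a2], [a1, a3]] = [[0, 0], [0, 0]]

[[0, 0], [0, 0]]


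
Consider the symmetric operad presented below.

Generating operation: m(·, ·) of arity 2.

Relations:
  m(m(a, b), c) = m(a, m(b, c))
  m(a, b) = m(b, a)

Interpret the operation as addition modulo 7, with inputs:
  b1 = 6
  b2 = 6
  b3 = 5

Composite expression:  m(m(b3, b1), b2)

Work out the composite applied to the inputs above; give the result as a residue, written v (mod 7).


3 (mod 7)

m(b3, b1) = 4
m(m(b3, b1), b2) = 3


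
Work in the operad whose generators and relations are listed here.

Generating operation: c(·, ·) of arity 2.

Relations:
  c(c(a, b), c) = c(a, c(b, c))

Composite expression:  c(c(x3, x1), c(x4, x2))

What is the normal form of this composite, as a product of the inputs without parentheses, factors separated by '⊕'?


x3 ⊕ x1 ⊕ x4 ⊕ x2


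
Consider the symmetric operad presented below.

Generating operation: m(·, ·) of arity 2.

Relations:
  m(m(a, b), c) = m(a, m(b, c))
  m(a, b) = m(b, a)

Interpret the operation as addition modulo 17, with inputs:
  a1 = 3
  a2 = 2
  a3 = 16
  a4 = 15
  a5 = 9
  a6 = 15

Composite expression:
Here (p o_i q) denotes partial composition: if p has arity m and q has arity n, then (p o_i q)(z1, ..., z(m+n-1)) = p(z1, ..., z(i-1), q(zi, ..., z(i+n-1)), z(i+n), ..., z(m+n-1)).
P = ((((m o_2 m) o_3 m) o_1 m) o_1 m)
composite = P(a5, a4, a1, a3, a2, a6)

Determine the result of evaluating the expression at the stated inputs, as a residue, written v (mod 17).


9 (mod 17)

m(a5, a4) = 7
m(m(a5, a4), a1) = 10
m(a2, a6) = 0
m(a3, m(a2, a6)) = 16
m(m(m(a5, a4), a1), m(a3, m(a2, a6))) = 9


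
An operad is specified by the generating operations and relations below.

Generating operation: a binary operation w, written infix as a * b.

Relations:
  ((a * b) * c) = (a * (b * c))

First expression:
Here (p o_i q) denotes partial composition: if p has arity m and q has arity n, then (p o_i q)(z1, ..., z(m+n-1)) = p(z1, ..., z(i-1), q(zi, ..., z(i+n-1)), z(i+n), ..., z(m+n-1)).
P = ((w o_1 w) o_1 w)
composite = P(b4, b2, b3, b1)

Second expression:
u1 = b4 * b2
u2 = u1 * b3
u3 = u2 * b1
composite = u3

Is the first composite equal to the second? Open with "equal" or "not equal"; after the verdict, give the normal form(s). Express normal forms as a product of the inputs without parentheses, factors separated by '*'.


Normal form of the first expression: b4 * b2 * b3 * b1
Normal form of the second expression: b4 * b2 * b3 * b1
The normal forms match — equal.

equal; the common form is b4 * b2 * b3 * b1


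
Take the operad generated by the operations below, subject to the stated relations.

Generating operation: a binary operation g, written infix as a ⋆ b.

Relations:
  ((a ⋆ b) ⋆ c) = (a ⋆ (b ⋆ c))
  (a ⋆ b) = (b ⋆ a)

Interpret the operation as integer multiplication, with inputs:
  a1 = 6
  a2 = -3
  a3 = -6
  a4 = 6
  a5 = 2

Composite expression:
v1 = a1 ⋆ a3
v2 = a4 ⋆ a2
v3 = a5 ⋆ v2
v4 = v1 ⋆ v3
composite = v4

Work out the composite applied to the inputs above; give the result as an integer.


1296

(a1 ⋆ a3) = -36
(a4 ⋆ a2) = -18
(a5 ⋆ (a4 ⋆ a2)) = -36
((a1 ⋆ a3) ⋆ (a5 ⋆ (a4 ⋆ a2))) = 1296


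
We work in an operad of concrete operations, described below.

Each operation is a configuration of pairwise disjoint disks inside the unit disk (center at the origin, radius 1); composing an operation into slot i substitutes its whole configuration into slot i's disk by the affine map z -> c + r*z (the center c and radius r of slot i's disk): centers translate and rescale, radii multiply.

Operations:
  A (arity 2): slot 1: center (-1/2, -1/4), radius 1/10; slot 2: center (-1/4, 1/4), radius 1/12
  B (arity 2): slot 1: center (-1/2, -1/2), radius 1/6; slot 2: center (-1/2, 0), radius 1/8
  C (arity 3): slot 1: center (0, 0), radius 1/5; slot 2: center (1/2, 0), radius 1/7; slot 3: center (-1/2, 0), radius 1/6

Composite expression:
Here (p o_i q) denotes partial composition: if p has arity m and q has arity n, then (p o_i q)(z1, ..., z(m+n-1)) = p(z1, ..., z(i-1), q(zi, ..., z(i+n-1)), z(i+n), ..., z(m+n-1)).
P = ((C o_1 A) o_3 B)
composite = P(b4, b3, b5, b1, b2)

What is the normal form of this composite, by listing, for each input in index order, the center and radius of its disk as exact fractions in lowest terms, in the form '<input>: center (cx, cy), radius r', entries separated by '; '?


Below C, radii multiply path by path; the b-disk centers shift.
for b4, the 2-step affine chain lands on center (-1/10, -1/20), radius 1/50
for b3, the 2-step affine chain lands on center (-1/20, 1/20), radius 1/60
for b5, the 2-step affine chain lands on center (3/7, -1/14), radius 1/42
for b1, the 2-step affine chain lands on center (3/7, 0), radius 1/56
for b2, the 1-step affine chain lands on center (-1/2, 0), radius 1/6

b1: center (3/7, 0), radius 1/56; b2: center (-1/2, 0), radius 1/6; b3: center (-1/20, 1/20), radius 1/60; b4: center (-1/10, -1/20), radius 1/50; b5: center (3/7, -1/14), radius 1/42


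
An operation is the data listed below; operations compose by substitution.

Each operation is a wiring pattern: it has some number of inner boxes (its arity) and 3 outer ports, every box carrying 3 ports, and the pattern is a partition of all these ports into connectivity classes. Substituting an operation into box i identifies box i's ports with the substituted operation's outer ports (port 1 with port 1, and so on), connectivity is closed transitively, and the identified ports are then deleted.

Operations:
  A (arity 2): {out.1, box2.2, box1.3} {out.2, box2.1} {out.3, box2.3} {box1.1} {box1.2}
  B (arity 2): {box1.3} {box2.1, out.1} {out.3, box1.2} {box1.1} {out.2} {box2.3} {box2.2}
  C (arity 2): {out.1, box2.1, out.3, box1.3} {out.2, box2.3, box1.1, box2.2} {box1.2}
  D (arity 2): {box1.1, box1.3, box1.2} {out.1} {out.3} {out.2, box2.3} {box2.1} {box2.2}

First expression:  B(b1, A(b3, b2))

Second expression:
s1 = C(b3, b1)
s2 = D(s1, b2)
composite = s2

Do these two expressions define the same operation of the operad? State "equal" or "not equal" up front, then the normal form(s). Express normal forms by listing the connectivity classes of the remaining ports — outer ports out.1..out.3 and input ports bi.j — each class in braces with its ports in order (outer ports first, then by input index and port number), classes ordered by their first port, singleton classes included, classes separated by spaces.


not equal; the first gives {out.1, b2.2, b3.3} {out.2} {out.3, b1.2} {b1.1} {b1.3} {b2.1} {b2.3} {b3.1} {b3.2} and the second {out.1} {out.2, b2.3} {out.3} {b1.1, b1.2, b1.3, b3.1, b3.3} {b2.1} {b2.2} {b3.2}


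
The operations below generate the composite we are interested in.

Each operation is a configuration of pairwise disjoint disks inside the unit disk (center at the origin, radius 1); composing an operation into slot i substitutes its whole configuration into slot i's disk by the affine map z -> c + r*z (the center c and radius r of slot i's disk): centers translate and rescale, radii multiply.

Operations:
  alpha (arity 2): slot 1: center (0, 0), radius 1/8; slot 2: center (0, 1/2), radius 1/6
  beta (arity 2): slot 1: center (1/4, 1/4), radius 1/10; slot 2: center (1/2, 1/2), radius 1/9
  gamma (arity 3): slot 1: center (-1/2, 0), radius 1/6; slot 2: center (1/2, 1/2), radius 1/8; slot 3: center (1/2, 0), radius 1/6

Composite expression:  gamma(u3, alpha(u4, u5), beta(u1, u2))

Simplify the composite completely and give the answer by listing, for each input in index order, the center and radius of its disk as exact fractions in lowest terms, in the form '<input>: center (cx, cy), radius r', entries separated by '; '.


u1: center (13/24, 1/24), radius 1/60; u2: center (7/12, 1/12), radius 1/54; u3: center (-1/2, 0), radius 1/6; u4: center (1/2, 1/2), radius 1/64; u5: center (1/2, 9/16), radius 1/48

Below gamma, radii multiply path by path; the u-disk centers shift.
input u3: composing its 1 substitution step yields center (-1/2, 0), radius 1/6
input u4: composing its 2 substitution steps yields center (1/2, 1/2), radius 1/64
input u5: composing its 2 substitution steps yields center (1/2, 9/16), radius 1/48
input u1: composing its 2 substitution steps yields center (13/24, 1/24), radius 1/60
input u2: composing its 2 substitution steps yields center (7/12, 1/12), radius 1/54


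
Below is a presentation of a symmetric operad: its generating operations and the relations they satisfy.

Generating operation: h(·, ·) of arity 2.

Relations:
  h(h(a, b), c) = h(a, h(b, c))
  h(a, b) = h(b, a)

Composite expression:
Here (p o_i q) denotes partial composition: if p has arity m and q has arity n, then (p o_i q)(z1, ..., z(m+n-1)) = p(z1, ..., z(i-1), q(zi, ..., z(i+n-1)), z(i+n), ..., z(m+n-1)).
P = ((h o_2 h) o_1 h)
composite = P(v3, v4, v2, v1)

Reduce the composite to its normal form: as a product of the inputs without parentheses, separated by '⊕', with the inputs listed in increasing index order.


v1 ⊕ v2 ⊕ v3 ⊕ v4


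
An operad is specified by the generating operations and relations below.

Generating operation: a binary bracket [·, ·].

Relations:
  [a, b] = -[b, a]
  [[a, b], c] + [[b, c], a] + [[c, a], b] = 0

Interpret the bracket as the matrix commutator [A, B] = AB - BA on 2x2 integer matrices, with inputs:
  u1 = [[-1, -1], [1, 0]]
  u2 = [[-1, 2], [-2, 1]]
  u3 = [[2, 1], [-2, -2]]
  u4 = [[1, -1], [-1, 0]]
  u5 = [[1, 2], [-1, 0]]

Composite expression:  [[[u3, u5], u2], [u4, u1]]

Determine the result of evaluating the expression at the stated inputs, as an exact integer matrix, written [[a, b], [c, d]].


[u3, u5] = [[3, 7], [2, -3]]
[[u3, u5], u2] = [[-18, 26], [8, 18]]
[u4, u1] = [[-2, -2], [0, 2]]
[[[u3, u5], u2], [u4, u1]] = [[16, 176], [-32, -16]]

[[16, 176], [-32, -16]]


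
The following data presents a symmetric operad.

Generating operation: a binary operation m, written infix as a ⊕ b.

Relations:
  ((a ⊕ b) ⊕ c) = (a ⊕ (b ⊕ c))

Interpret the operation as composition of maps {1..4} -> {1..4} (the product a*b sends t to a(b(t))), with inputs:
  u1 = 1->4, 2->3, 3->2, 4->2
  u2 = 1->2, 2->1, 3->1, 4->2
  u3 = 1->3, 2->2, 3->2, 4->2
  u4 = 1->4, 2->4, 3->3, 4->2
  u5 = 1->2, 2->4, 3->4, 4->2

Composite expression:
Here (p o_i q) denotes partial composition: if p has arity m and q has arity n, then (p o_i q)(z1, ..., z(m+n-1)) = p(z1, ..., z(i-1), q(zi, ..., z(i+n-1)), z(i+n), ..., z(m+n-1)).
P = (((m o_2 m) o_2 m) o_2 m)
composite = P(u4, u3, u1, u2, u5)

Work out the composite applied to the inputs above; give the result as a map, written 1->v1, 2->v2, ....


1->4, 2->4, 3->4, 4->4

(u3 ⊕ u1) = 1->2, 2->2, 3->2, 4->2
((u3 ⊕ u1) ⊕ u2) = 1->2, 2->2, 3->2, 4->2
(((u3 ⊕ u1) ⊕ u2) ⊕ u5) = 1->2, 2->2, 3->2, 4->2
(u4 ⊕ (((u3 ⊕ u1) ⊕ u2) ⊕ u5)) = 1->4, 2->4, 3->4, 4->4


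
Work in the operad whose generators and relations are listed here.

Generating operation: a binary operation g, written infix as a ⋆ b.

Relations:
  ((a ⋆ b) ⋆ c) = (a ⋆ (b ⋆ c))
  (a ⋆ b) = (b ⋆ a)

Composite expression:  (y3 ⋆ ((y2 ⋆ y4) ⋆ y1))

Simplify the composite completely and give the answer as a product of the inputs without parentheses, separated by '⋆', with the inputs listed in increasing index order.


Shape and order are irrelevant to g; the y-input set decides.
(y2 ⋆ y4) flattens to y2 ⋆ y4
((y2 ⋆ y4) ⋆ y1) flattens to y2 ⋆ y4 ⋆ y1
(y3 ⋆ ((y2 ⋆ y4) ⋆ y1)) flattens to y3 ⋆ y2 ⋆ y4 ⋆ y1
commutativity sorts the factors: y1 ⋆ y2 ⋆ y3 ⋆ y4

y1 ⋆ y2 ⋆ y3 ⋆ y4


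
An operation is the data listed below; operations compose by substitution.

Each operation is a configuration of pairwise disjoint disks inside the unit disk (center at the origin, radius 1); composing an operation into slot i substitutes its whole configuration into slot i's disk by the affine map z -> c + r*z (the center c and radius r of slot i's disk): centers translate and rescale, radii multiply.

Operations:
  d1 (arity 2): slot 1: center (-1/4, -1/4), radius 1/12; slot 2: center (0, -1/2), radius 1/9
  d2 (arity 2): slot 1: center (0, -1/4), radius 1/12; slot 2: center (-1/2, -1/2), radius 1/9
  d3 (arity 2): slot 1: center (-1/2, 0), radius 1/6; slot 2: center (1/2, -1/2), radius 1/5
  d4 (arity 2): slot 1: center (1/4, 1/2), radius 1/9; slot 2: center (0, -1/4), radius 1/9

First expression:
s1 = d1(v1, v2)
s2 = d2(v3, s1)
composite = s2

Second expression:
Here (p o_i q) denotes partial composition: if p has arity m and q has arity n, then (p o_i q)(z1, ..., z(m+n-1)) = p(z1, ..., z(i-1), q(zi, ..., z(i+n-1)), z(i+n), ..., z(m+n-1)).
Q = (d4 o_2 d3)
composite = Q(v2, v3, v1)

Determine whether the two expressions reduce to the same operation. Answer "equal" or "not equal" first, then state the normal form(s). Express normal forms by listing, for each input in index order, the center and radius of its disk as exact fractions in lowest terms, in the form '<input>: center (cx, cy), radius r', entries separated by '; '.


The first expression, normalized: v1: center (-19/36, -19/36), radius 1/108; v2: center (-1/2, -5/9), radius 1/81; v3: center (0, -1/4), radius 1/12
The second expression, normalized: v1: center (1/18, -11/36), radius 1/45; v2: center (1/4, 1/2), radius 1/9; v3: center (-1/18, -1/4), radius 1/54
They disagree, so not equal.

not equal; the first gives v1: center (-19/36, -19/36), radius 1/108; v2: center (-1/2, -5/9), radius 1/81; v3: center (0, -1/4), radius 1/12 and the second v1: center (1/18, -11/36), radius 1/45; v2: center (1/4, 1/2), radius 1/9; v3: center (-1/18, -1/4), radius 1/54


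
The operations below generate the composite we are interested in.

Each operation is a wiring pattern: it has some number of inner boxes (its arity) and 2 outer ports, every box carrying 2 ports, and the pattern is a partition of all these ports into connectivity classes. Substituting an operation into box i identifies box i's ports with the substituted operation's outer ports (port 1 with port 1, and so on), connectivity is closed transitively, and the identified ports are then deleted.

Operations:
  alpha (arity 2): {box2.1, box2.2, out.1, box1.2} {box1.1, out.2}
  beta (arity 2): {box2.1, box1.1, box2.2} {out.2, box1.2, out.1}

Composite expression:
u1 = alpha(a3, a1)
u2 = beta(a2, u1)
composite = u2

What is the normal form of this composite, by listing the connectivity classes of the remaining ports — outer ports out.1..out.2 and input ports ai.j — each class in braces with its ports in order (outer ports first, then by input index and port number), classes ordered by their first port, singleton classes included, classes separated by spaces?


Two ports join when wires chain via beta-identified ports.
after alpha, the pattern on (a3, a1) reads {out.1, a1.1, a1.2, a3.2} {out.2, a3.1} (out.j = its outer ports)
after beta, the pattern on (a2, a3, a1) reads {out.1, out.2, a2.2} {a1.1, a1.2, a2.1, a3.1, a3.2} (out.j = its outer ports)

{out.1, out.2, a2.2} {a1.1, a1.2, a2.1, a3.1, a3.2}


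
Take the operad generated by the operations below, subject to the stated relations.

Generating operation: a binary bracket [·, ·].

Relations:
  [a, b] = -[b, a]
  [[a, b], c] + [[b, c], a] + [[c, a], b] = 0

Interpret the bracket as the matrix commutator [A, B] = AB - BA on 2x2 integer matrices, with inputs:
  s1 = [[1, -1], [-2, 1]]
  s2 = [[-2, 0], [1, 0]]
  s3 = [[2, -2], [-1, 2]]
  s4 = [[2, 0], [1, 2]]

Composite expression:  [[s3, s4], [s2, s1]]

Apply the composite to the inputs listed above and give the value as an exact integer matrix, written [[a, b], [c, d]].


[s3, s4] = [[-2, 0], [0, 2]]
[s2, s1] = [[1, 2], [-4, -1]]
[[s3, s4], [s2, s1]] = [[0, -8], [-16, 0]]

[[0, -8], [-16, 0]]


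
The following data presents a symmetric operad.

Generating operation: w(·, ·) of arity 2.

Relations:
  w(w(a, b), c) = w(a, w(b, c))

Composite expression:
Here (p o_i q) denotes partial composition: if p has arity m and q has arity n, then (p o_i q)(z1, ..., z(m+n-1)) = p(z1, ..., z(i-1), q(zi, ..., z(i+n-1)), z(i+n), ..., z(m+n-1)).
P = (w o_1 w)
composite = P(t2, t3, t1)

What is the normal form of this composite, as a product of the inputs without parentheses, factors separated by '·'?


t2 · t3 · t1

Every regrouping of w is equal, so read the t-inputs in written order.
w(t2, t3) unparenthesizes to t2 · t3
w(w(t2, t3), t1) unparenthesizes to t2 · t3 · t1


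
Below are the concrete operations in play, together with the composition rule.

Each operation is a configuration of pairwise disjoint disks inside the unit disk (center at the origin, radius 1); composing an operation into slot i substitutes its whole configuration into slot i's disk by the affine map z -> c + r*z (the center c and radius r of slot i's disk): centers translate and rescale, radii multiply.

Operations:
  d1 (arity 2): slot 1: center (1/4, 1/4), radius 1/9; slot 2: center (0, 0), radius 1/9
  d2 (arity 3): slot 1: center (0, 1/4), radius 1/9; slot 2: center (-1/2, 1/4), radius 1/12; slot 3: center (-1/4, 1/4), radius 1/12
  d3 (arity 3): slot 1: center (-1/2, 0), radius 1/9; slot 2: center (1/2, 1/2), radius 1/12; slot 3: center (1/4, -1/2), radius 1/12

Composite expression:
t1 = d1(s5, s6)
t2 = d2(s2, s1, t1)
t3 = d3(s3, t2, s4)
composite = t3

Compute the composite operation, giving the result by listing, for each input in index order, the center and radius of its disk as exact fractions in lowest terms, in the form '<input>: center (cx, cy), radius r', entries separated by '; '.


s1: center (11/24, 25/48), radius 1/144; s2: center (1/2, 25/48), radius 1/108; s3: center (-1/2, 0), radius 1/9; s4: center (1/4, -1/2), radius 1/12; s5: center (277/576, 301/576), radius 1/1296; s6: center (23/48, 25/48), radius 1/1296

Follow each s-input down from d3: c' goes to c + r*c', radius to r*r'.
s3: after 1 affine step, its disk has center (-1/2, 0), radius 1/9
s2: after 2 affine steps, its disk has center (1/2, 25/48), radius 1/108
s1: after 2 affine steps, its disk has center (11/24, 25/48), radius 1/144
s5: after 3 affine steps, its disk has center (277/576, 301/576), radius 1/1296
s6: after 3 affine steps, its disk has center (23/48, 25/48), radius 1/1296
s4: after 1 affine step, its disk has center (1/4, -1/2), radius 1/12


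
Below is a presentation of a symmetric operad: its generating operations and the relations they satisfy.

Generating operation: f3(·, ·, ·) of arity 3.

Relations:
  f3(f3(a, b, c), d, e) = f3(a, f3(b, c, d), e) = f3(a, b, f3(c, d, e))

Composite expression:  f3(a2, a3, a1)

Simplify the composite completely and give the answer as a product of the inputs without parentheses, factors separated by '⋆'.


The f3-tree's shape is irrelevant; the a-reading-order decides.
f3(a2, a3, a1) linearizes to a2 ⋆ a3 ⋆ a1

a2 ⋆ a3 ⋆ a1


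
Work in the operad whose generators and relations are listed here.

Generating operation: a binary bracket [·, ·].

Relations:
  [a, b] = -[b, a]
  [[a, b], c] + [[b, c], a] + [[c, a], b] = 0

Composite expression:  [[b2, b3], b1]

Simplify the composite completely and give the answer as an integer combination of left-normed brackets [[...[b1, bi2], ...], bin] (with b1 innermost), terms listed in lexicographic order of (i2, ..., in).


-[[b1, b2], b3] + [[b1, b3], b2]


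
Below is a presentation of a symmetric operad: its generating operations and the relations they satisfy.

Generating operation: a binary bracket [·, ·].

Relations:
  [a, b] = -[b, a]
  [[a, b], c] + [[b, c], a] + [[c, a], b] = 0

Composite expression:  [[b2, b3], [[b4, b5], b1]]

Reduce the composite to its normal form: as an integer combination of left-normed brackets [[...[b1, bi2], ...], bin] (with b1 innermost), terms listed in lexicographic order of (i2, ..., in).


Expand each bracket as ab - ba; the b1-initial words give the coefficients.
Composite bracket: [[b2, b3], [[b4, b5], b1]]
Each bracket splits as ab - ba, giving 16 signed words (2^4 = 16).
Words beginning with b1 determine it all:
  the word b1b4b5b2b3 carries sign +1 and contributes +[[[[b1, b4], b5], b2], b3]
  the word b1b4b5b3b2 carries sign -1 and contributes -[[[[b1, b4], b5], b3], b2]
  the word b1b5b4b2b3 carries sign -1 and contributes -[[[[b1, b5], b4], b2], b3]
  the word b1b5b4b3b2 carries sign +1 and contributes +[[[[b1, b5], b4], b3], b2]

[[[[b1, b4], b5], b2], b3] - [[[[b1, b4], b5], b3], b2] - [[[[b1, b5], b4], b2], b3] + [[[[b1, b5], b4], b3], b2]


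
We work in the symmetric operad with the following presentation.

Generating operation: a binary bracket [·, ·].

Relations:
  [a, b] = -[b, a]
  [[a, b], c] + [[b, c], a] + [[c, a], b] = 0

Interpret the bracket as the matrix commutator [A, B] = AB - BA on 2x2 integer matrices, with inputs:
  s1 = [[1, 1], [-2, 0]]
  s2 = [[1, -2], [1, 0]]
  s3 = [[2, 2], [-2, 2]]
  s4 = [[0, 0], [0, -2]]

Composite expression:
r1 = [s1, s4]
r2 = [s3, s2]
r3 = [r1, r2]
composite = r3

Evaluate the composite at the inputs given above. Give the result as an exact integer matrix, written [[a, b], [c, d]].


[s1, s4] = [[0, -2], [-4, 0]]
[s3, s2] = [[-2, -2], [-2, 2]]
[[s1, s4], [s3, s2]] = [[-4, -8], [16, 4]]

[[-4, -8], [16, 4]]


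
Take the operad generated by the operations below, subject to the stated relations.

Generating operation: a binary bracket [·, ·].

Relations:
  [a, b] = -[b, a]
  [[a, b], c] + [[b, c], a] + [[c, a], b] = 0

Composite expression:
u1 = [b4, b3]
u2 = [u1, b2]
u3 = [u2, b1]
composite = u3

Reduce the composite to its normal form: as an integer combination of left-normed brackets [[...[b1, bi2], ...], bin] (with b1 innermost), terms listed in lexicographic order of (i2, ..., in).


-[[[b1, b2], b3], b4] + [[[b1, b2], b4], b3] + [[[b1, b3], b4], b2] - [[[b1, b4], b3], b2]

Expand each bracket as ab - ba; the b1-initial words give the coefficients.
Composite bracket: [[[b4, b3], b2], b1]
Expanding via [a, b] = ab - ba: 8 signed words (2^3 = 8).
Collect the words opening with b1:
  sign of b1b2b3b4 is -1, so it contributes -[[[b1, b2], b3], b4]
  sign of b1b2b4b3 is +1, so it contributes +[[[b1, b2], b4], b3]
  sign of b1b3b4b2 is +1, so it contributes +[[[b1, b3], b4], b2]
  sign of b1b4b3b2 is -1, so it contributes -[[[b1, b4], b3], b2]


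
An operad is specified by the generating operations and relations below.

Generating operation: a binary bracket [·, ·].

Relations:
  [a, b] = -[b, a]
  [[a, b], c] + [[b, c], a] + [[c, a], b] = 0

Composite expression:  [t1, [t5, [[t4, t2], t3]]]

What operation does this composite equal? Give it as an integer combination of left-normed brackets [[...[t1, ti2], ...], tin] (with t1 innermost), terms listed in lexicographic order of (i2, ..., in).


Expand each bracket as ab - ba; the t1-initial words give the coefficients.
Composite bracket: [t1, [t5, [[t4, t2], t3]]]
Under [a, b] = ab - ba we get 16 signed associative words (2^4 = 16).
Words beginning with t1 determine it all:
  word t1t2t4t3t5 has sign +1, contributing +[[[[t1, t2], t4], t3], t5]
  word t1t3t2t4t5 has sign -1, contributing -[[[[t1, t3], t2], t4], t5]
  word t1t3t4t2t5 has sign +1, contributing +[[[[t1, t3], t4], t2], t5]
  word t1t4t2t3t5 has sign -1, contributing -[[[[t1, t4], t2], t3], t5]
  word t1t5t2t4t3 has sign -1, contributing -[[[[t1, t5], t2], t4], t3]
  word t1t5t3t2t4 has sign +1, contributing +[[[[t1, t5], t3], t2], t4]
  word t1t5t3t4t2 has sign -1, contributing -[[[[t1, t5], t3], t4], t2]
  word t1t5t4t2t3 has sign +1, contributing +[[[[t1, t5], t4], t2], t3]

[[[[t1, t2], t4], t3], t5] - [[[[t1, t3], t2], t4], t5] + [[[[t1, t3], t4], t2], t5] - [[[[t1, t4], t2], t3], t5] - [[[[t1, t5], t2], t4], t3] + [[[[t1, t5], t3], t2], t4] - [[[[t1, t5], t3], t4], t2] + [[[[t1, t5], t4], t2], t3]


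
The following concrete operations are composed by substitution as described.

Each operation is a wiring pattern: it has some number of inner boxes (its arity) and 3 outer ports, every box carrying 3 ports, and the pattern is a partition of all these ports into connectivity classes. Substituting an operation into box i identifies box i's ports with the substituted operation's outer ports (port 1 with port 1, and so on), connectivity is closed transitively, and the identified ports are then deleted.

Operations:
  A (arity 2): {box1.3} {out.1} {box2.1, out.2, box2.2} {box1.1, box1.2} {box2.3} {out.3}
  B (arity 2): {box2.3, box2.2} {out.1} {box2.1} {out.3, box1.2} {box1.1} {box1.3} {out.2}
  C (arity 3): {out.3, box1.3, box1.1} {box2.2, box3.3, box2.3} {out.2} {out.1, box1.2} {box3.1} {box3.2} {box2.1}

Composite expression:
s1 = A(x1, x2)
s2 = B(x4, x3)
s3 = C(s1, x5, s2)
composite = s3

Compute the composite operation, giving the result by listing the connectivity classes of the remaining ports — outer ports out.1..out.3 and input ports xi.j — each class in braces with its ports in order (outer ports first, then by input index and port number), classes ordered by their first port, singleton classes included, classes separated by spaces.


{out.1, x2.1, x2.2} {out.2} {out.3} {x1.1, x1.2} {x1.3} {x2.3} {x3.1} {x3.2, x3.3} {x4.1} {x4.2, x5.2, x5.3} {x4.3} {x5.1}

After gluing at C, chains via deleted ports link the x-ports.
after A, the pattern on (x1, x2) reads {out.1} {out.2, x2.1, x2.2} {out.3} {x1.1, x1.2} {x1.3} {x2.3} (out.j = its outer ports)
after B, the pattern on (x4, x3) reads {out.1} {out.2} {out.3, x4.2} {x3.1} {x3.2, x3.3} {x4.1} {x4.3} (out.j = its outer ports)
after C, the pattern on (x1, x2, x5, x4, x3) reads {out.1, x2.1, x2.2} {out.2} {out.3} {x1.1, x1.2} {x1.3} {x2.3} {x3.1} {x3.2, x3.3} {x4.1} {x4.2, x5.2, x5.3} {x4.3} {x5.1} (out.j = its outer ports)
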